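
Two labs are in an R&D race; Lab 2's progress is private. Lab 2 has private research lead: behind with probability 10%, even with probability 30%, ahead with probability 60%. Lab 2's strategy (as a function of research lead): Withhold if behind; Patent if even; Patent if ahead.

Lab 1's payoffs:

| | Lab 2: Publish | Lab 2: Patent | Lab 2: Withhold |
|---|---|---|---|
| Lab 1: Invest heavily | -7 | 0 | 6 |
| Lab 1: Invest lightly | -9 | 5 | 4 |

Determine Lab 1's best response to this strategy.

Compute Lab 1's expected payoff for each action, taking the expectation over Lab 2's type.
E[Invest heavily] = 0.1·(6) + 0.3·(0) + 0.6·(0) = 0.6
E[Invest lightly] = 0.1·(4) + 0.3·(5) + 0.6·(5) = 4.9
Best response: Invest lightly (4.9 is the largest).

Invest lightly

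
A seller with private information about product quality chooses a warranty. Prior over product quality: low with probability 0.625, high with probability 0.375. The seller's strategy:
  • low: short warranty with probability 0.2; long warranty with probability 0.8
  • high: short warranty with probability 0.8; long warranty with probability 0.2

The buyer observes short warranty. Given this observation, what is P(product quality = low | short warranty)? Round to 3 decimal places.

P(short warranty) = 0.625·0.2 + 0.375·0.8 = 0.425
P(low | short warranty) = (0.625·0.2) / 0.425 = 0.125 / 0.425 = 0.294118

0.294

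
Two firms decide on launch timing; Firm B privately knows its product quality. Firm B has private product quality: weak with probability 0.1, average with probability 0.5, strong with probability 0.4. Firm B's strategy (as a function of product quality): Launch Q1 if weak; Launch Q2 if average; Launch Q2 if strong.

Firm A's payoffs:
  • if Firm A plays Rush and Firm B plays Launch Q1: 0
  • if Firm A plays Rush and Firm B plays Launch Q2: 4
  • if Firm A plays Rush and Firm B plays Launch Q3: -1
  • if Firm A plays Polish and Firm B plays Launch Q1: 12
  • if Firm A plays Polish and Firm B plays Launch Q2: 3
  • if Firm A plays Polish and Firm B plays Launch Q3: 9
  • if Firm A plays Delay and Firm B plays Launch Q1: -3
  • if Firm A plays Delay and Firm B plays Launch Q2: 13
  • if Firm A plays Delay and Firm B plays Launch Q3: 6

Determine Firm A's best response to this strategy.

Delay

Compute Firm A's expected payoff for each action, taking the expectation over Firm B's type.
E[Rush] = 0.1·(0) + 0.5·(4) + 0.4·(4) = 3.6
E[Polish] = 0.1·(12) + 0.5·(3) + 0.4·(3) = 3.9
E[Delay] = 0.1·(-3) + 0.5·(13) + 0.4·(13) = 11.4
Best response: Delay (11.4 is the largest).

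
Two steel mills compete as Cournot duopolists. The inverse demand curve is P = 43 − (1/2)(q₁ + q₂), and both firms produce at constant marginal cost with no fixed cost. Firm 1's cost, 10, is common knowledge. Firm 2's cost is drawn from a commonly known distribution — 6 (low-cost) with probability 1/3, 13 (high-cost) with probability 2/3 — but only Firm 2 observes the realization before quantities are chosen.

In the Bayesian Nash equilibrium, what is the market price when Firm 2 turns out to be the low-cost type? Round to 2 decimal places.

Type-c best response for Firm 2: q₂(c) = (43 − c) − q₁/2.
Firm 1 maximizes expected profit; its first-order condition is 43 − q₁ − (1/2)E[q₂] − 10 = 0.
Substituting E[q₂] and solving: E[c₂] = 10.6667, so q₁ = (43 − 2·10 + 10.6667)/(3/2) = 22.4444.
q₂(low-cost) = 25.7778, so P = 43 − (1/2)·(22.4444 + 25.7778) = 18.8889.

18.89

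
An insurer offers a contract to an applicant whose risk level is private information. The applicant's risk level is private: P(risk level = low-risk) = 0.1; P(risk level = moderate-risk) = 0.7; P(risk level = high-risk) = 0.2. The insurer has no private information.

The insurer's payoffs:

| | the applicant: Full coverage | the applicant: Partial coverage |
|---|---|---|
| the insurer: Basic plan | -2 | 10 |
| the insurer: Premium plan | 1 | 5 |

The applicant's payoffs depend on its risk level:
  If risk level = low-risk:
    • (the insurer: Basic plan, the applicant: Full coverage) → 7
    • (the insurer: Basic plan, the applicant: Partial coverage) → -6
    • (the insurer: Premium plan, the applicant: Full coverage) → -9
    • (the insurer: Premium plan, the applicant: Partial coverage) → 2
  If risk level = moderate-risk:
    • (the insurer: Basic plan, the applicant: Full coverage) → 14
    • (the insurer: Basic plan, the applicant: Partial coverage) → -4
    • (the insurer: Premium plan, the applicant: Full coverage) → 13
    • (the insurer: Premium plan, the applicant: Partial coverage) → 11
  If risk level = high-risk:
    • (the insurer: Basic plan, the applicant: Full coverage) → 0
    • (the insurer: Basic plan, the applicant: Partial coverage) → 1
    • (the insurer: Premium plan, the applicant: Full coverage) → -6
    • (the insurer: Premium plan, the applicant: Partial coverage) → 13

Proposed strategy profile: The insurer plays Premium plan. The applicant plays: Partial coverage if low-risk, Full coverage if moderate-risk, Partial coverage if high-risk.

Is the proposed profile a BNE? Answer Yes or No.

The insurer plays Premium plan: E[Premium plan] = 0.1·(5) + 0.7·(1) + 0.2·(5) = 2.2; E[Basic plan] = 1.6. Best-responding. ✓
The applicant (risk level low-risk), facing Premium plan: Full coverage gives -9, Partial coverage gives 2. Proposed Partial coverage is best. ✓
The applicant (risk level moderate-risk), facing Premium plan: Full coverage gives 13, Partial coverage gives 11. Proposed Full coverage is best. ✓
The applicant (risk level high-risk), facing Premium plan: Full coverage gives -6, Partial coverage gives 13. Proposed Partial coverage is best. ✓

Yes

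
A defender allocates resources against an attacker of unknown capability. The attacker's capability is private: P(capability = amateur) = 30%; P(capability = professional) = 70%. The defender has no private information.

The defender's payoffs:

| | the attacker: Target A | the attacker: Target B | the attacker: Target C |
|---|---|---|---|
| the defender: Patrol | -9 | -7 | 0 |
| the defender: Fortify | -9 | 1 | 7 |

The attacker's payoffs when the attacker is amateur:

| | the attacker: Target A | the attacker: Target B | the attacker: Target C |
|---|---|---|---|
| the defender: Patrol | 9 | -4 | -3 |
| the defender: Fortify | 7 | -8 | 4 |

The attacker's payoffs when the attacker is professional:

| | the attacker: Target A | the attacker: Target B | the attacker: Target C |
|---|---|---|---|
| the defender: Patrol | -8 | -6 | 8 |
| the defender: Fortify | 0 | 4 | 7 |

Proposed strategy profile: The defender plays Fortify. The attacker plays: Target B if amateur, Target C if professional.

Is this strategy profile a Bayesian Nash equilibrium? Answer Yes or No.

A profile is a BNE iff every type of every player is best-responding given beliefs about the other side.
The defender plays Fortify: E[Fortify] = 0.3·(1) + 0.7·(7) = 5.2; E[Patrol] = -2.1. Best-responding. ✓
The attacker (capability amateur), facing Fortify: Target A gives 7, Target B gives -8, Target C gives 4. Proposed Target B is not best — profitable deviation exists. ✗
The attacker (capability professional), facing Fortify: Target A gives 0, Target B gives 4, Target C gives 7. Proposed Target C is best. ✓

No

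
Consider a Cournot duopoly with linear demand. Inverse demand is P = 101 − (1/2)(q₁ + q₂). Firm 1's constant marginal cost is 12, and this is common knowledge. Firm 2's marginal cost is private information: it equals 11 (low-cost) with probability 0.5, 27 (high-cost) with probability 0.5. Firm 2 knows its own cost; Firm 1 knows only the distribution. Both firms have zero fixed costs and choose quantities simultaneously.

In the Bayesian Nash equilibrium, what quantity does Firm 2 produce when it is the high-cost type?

Type-c best response for Firm 2: q₂(c) = (101 − c) − q₁/2.
Firm 1 maximizes expected profit; its first-order condition is 101 − q₁ − (1/2)E[q₂] − 12 = 0.
Substituting E[q₂] and solving: E[c₂] = 19, so q₁ = (101 − 2·12 + 19)/(3/2) = 64.
q₂(high-cost) = (101 − 27 − (1/2)·64) = 42.

42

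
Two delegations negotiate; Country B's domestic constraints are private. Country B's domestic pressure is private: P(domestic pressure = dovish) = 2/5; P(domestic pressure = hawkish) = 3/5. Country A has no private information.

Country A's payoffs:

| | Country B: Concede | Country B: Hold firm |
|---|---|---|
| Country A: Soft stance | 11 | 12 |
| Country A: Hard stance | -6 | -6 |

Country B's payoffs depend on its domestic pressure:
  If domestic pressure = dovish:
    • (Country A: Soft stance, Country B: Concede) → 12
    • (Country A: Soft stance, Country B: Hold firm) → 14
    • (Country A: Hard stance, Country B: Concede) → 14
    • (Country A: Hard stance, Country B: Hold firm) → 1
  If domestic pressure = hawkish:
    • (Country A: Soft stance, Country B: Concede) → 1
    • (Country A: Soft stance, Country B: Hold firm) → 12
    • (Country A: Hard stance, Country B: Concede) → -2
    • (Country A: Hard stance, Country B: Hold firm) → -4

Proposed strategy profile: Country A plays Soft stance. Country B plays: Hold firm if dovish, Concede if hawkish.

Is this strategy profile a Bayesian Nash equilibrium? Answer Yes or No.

Country A plays Soft stance: E[Soft stance] = 2/5·(12) + 3/5·(11) = 57/5; E[Hard stance] = -6. Best-responding. ✓
Country B (domestic pressure dovish), facing Soft stance: Concede gives 12, Hold firm gives 14. Proposed Hold firm is best. ✓
Country B (domestic pressure hawkish), facing Soft stance: Concede gives 1, Hold firm gives 12. Proposed Concede is not best — profitable deviation exists. ✗

No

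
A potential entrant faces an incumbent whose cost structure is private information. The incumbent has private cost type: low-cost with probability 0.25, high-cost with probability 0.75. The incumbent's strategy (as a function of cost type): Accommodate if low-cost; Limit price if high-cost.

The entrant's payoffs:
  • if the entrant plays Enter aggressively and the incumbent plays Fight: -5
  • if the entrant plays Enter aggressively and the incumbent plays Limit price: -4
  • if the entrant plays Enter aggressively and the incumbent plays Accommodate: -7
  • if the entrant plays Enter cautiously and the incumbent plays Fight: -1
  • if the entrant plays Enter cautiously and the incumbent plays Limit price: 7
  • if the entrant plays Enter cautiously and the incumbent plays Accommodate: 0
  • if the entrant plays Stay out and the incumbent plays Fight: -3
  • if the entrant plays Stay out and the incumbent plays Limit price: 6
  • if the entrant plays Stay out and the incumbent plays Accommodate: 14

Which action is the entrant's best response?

Stay out

E[Enter aggressively] = 0.25·(-7) + 0.75·(-4) = -4.75
E[Enter cautiously] = 0.25·(0) + 0.75·(7) = 5.25
E[Stay out] = 0.25·(14) + 0.75·(6) = 8
Best response: Stay out (8 is the largest).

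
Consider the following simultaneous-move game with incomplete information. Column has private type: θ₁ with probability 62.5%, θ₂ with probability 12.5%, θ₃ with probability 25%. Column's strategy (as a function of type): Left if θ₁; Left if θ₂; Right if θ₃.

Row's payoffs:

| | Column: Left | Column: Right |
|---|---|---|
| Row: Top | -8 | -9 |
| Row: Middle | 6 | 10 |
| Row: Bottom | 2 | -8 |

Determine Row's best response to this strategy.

Middle

Compute Row's expected payoff for each action, taking the expectation over Column's type.
E[Top] = 0.625·(-8) + 0.125·(-8) + 0.25·(-9) = -8.25
E[Middle] = 0.625·(6) + 0.125·(6) + 0.25·(10) = 7
E[Bottom] = 0.625·(2) + 0.125·(2) + 0.25·(-8) = -0.5
Best response: Middle (7 is the largest).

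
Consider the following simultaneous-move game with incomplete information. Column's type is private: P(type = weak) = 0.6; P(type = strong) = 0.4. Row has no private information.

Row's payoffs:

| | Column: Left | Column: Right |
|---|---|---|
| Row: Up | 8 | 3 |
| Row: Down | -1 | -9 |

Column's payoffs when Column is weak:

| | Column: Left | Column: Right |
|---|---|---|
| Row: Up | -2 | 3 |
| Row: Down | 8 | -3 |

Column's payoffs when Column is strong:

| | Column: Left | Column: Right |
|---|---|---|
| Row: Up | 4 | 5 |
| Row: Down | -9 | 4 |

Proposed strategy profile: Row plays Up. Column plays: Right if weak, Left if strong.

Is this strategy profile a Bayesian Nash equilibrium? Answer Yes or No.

A profile is a BNE iff every type of every player is best-responding given beliefs about the other side.
Row plays Up: E[Up] = 0.6·(3) + 0.4·(8) = 5; E[Down] = -5.8. Best-responding. ✓
Column (type weak), facing Up: Left gives -2, Right gives 3. Proposed Right is best. ✓
Column (type strong), facing Up: Left gives 4, Right gives 5. Proposed Left is not best — profitable deviation exists. ✗

No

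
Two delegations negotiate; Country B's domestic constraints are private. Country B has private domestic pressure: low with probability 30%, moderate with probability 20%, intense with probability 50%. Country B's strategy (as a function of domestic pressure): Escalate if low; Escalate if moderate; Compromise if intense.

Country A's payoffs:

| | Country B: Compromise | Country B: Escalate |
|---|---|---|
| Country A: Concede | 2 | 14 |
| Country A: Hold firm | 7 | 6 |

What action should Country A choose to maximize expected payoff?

E[Concede] = 0.3·(14) + 0.2·(14) + 0.5·(2) = 8
E[Hold firm] = 0.3·(6) + 0.2·(6) + 0.5·(7) = 6.5
Best response: Concede (8 is the largest).

Concede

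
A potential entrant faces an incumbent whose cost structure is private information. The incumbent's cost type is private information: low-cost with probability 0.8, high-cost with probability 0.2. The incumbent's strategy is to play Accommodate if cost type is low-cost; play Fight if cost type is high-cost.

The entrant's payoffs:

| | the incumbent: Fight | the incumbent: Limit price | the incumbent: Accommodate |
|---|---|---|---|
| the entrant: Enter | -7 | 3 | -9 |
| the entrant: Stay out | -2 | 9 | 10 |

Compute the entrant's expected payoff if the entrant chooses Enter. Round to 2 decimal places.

-8.60

E[Enter] = 0.8·(-9) + 0.2·(-7) = (-7.2) + (-1.4) = -8.6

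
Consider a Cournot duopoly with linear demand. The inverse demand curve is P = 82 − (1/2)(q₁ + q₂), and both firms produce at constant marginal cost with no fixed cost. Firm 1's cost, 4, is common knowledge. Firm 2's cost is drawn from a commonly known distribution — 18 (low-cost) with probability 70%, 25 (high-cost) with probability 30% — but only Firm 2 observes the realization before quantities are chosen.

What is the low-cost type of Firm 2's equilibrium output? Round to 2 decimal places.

32.63

Each type of Firm 2 best-responds to q₁; Firm 1 best-responds to the expected q₂ over Firm 2's types.
Firm 2 with cost c maximizes (82 − (1/2)(q₁+q₂) − c)·q₂, giving q₂(c) = (82 − c − (1/2)q₁).
E[c₂] = 0.7·18 + 0.3·25 = 20.1
Firm 1's FOC against E[q₂] yields q₁ = (82 − 2·4 + E[c₂])/(3/2) = (82 − 8 + 20.1)/(3/2) = 62.7333.
q₂(low-cost) = (82 − 18 − (1/2)·62.7333) = 32.6333.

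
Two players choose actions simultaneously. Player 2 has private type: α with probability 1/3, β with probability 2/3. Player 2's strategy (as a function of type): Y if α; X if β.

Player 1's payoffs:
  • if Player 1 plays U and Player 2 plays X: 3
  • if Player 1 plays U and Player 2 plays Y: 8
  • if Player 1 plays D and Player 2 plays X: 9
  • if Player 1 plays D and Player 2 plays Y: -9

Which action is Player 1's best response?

U

E[U] = 1/3·(8) + 2/3·(3) = 14/3
E[D] = 1/3·(-9) + 2/3·(9) = 3
Best response: U (14/3 is the largest).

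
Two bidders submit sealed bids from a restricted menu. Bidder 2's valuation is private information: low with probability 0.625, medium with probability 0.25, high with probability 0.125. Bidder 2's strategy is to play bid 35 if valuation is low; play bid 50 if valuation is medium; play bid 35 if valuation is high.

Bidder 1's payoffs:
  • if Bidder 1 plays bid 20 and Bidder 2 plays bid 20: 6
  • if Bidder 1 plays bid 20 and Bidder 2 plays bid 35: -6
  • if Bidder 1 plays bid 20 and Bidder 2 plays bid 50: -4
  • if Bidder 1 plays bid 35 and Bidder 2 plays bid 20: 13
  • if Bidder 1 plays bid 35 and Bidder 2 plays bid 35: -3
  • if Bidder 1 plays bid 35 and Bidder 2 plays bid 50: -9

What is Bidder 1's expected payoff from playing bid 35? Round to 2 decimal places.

-4.50

Take the expectation over Bidder 2's valuation, weighting each type's action by its prior probability.
E[bid 35] = 0.625·(-3) + 0.25·(-9) + 0.125·(-3) = (-1.875) + (-2.25) + (-0.375) = -4.5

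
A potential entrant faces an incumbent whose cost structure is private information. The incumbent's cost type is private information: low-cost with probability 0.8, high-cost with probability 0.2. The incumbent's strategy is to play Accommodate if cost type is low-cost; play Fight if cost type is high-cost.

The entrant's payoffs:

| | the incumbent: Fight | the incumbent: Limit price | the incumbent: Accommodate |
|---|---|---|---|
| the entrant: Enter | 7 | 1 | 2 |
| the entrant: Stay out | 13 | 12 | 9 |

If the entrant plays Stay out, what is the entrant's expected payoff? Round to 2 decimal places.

9.80

E[Stay out] = 0.8·9 + 0.2·13 = 7.2 + 2.6 = 9.8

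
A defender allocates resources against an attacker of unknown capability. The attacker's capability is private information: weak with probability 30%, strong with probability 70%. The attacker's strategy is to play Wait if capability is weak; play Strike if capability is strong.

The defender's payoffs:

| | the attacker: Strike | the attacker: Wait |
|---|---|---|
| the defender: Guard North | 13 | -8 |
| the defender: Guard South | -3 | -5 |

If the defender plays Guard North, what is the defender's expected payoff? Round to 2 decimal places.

E[Guard North] = 0.3·(-8) + 0.7·13 = (-2.4) + 9.1 = 6.7

6.70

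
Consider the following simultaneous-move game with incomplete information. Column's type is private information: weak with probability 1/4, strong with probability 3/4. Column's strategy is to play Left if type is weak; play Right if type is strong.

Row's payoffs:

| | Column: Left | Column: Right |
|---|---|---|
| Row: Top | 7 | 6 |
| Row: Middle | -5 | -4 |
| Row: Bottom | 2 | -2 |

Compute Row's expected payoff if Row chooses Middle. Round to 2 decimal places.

-4.25

E[Middle] = 1/4·(-5) + 3/4·(-4) = (-5/4) + (-3) = -17/4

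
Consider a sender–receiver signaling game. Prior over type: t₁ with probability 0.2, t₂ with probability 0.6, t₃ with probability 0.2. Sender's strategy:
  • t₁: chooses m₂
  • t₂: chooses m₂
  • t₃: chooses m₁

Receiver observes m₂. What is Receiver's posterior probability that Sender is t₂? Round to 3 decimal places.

0.750

Apply Bayes' rule using the sender's strategy as the likelihood.
P(m₂) = 0.2·1 + 0.6·1 + 0.2·0 = 0.8
P(t₂ | m₂) = (0.6·1) / 0.8 = 0.6 / 0.8 = 0.75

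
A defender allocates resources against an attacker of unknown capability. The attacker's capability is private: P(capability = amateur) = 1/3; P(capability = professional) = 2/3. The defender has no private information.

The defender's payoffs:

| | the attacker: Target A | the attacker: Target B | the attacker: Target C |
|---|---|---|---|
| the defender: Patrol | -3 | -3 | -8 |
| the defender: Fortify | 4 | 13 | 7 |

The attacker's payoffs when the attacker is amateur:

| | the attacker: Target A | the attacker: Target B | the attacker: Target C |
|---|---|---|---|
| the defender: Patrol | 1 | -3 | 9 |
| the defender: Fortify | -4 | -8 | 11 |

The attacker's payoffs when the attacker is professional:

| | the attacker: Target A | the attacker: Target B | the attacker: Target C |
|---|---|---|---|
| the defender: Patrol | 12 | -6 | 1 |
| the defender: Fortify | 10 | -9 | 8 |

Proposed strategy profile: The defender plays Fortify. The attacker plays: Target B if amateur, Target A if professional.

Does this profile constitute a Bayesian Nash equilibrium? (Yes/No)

The defender plays Fortify: E[Fortify] = 1/3·(13) + 2/3·(4) = 7; E[Patrol] = -3. Best-responding. ✓
The attacker (capability amateur), facing Fortify: Target A gives -4, Target B gives -8, Target C gives 11. Proposed Target B is not best — profitable deviation exists. ✗
The attacker (capability professional), facing Fortify: Target A gives 10, Target B gives -9, Target C gives 8. Proposed Target A is best. ✓

No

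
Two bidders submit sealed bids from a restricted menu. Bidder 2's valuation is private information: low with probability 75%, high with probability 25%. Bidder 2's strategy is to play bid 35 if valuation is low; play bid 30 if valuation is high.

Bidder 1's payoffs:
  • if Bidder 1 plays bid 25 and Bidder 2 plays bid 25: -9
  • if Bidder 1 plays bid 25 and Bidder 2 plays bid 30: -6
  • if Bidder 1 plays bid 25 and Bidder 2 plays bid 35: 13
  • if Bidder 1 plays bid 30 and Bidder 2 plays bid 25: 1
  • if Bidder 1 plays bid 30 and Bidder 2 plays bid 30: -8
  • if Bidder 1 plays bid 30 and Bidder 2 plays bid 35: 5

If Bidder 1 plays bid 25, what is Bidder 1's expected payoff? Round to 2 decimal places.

8.25

E[bid 25] = 0.75·13 + 0.25·(-6) = 9.75 + (-1.5) = 8.25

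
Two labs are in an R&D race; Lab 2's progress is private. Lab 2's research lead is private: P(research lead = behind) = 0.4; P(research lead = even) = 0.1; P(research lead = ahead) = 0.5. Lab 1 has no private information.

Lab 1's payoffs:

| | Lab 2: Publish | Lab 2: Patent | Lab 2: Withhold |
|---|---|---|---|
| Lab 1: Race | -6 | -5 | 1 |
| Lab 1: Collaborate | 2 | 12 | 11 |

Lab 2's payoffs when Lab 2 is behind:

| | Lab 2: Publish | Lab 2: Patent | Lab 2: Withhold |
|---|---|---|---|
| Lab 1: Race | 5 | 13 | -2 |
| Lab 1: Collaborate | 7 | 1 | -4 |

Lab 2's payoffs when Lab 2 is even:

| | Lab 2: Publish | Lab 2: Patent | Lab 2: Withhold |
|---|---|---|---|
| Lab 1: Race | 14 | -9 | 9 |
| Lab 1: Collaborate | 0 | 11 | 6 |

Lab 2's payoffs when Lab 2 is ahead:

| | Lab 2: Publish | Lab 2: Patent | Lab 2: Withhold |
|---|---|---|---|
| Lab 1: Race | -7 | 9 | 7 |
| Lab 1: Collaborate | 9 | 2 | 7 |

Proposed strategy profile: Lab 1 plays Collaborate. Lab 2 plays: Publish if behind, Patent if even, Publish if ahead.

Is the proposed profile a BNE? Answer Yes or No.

Lab 1 plays Collaborate: E[Collaborate] = 0.4·(2) + 0.1·(12) + 0.5·(2) = 3; E[Race] = -5.9. Best-responding. ✓
Lab 2 (research lead behind), facing Collaborate: Publish gives 7, Patent gives 1, Withhold gives -4. Proposed Publish is best. ✓
Lab 2 (research lead even), facing Collaborate: Publish gives 0, Patent gives 11, Withhold gives 6. Proposed Patent is best. ✓
Lab 2 (research lead ahead), facing Collaborate: Publish gives 9, Patent gives 2, Withhold gives 7. Proposed Publish is best. ✓

Yes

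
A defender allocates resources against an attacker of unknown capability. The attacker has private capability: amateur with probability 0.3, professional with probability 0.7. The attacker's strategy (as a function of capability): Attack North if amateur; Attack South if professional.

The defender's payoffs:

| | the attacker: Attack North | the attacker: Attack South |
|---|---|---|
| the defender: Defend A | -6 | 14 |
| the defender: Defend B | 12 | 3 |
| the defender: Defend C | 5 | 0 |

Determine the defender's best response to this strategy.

Defend A

Compute the defender's expected payoff for each action, taking the expectation over the attacker's type.
E[Defend A] = 0.3·(-6) + 0.7·(14) = 8
E[Defend B] = 0.3·(12) + 0.7·(3) = 5.7
E[Defend C] = 0.3·(5) + 0.7·(0) = 1.5
Best response: Defend A (8 is the largest).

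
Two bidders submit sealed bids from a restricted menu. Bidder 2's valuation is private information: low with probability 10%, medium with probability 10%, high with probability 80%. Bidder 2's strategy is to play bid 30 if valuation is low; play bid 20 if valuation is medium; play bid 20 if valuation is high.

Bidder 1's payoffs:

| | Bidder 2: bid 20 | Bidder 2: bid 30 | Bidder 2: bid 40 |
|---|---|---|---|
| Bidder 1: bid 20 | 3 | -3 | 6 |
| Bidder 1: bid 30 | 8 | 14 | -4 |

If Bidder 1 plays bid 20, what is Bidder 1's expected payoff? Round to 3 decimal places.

E[bid 20] = 0.1·(-3) + 0.1·3 + 0.8·3 = (-0.3) + 0.3 + 2.4 = 2.4

2.400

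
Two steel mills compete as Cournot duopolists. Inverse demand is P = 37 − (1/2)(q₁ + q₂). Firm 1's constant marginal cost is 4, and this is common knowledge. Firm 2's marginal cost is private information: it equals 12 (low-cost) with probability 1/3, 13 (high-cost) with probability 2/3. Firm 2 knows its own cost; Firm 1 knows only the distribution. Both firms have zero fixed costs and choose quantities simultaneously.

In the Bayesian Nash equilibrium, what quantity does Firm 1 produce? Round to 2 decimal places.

Type-c best response for Firm 2: q₂(c) = (37 − c) − q₁/2.
Firm 1 maximizes expected profit; its first-order condition is 37 − q₁ − (1/2)E[q₂] − 4 = 0.
Substituting E[q₂] and solving: E[c₂] = 12.6667, so q₁ = (37 − 2·4 + 12.6667)/(3/2) = 27.7778.

27.78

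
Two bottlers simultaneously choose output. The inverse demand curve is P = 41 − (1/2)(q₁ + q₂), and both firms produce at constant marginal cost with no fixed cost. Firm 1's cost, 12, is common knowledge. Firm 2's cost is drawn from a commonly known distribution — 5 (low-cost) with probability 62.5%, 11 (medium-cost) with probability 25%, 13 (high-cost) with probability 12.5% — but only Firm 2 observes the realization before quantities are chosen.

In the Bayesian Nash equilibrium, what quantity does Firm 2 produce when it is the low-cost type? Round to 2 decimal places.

27.83

Firm 2 with cost c maximizes (41 − (1/2)(q₁+q₂) − c)·q₂, giving q₂(c) = (41 − c − (1/2)q₁).
E[c₂] = 0.625·5 + 0.25·11 + 0.125·13 = 7.5
Firm 1's FOC against E[q₂] yields q₁ = (41 − 2·12 + E[c₂])/(3/2) = (41 − 24 + 7.5)/(3/2) = 16.3333.
q₂(low-cost) = (41 − 5 − (1/2)·16.3333) = 27.8333.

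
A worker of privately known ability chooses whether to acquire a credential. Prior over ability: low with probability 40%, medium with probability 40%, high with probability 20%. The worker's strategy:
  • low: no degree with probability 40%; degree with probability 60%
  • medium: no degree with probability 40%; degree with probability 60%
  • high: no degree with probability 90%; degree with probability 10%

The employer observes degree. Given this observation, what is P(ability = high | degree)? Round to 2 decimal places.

0.04

P(degree) = 0.4·0.6 + 0.4·0.6 + 0.2·0.1 = 0.5
P(high | degree) = (0.2·0.1) / 0.5 = 0.02 / 0.5 = 0.04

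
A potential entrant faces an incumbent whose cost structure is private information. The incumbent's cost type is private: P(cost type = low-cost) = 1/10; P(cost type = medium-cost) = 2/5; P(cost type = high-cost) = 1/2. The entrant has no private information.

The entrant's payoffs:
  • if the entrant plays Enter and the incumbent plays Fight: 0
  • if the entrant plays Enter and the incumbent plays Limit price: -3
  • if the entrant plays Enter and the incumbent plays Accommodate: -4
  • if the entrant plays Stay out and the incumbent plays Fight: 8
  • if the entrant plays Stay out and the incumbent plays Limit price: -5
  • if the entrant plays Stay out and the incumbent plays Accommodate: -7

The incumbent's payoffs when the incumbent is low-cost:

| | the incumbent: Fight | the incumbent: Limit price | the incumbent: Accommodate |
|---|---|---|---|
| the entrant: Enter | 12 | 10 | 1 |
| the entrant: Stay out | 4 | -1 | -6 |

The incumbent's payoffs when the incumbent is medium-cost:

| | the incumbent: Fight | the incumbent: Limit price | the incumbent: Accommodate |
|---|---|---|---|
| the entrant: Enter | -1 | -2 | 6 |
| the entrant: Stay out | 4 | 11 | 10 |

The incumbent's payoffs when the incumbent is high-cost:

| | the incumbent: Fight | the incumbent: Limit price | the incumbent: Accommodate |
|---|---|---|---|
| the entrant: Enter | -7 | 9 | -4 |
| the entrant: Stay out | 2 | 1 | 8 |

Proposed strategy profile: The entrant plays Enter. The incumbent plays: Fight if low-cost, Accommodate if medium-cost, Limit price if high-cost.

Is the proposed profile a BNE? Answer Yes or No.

Yes

The entrant plays Enter: E[Enter] = 1/10·(0) + 2/5·(-4) + 1/2·(-3) = -31/10; E[Stay out] = -9/2. Best-responding. ✓
The incumbent (cost type low-cost), facing Enter: Fight gives 12, Limit price gives 10, Accommodate gives 1. Proposed Fight is best. ✓
The incumbent (cost type medium-cost), facing Enter: Fight gives -1, Limit price gives -2, Accommodate gives 6. Proposed Accommodate is best. ✓
The incumbent (cost type high-cost), facing Enter: Fight gives -7, Limit price gives 9, Accommodate gives -4. Proposed Limit price is best. ✓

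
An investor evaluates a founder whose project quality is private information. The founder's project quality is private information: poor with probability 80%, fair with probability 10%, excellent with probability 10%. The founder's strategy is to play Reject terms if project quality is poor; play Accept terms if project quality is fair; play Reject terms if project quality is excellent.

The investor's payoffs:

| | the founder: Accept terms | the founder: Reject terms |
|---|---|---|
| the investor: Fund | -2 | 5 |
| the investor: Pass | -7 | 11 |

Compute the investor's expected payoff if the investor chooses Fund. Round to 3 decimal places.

4.300

E[Fund] = 0.8·5 + 0.1·(-2) + 0.1·5 = 4 + (-0.2) + 0.5 = 4.3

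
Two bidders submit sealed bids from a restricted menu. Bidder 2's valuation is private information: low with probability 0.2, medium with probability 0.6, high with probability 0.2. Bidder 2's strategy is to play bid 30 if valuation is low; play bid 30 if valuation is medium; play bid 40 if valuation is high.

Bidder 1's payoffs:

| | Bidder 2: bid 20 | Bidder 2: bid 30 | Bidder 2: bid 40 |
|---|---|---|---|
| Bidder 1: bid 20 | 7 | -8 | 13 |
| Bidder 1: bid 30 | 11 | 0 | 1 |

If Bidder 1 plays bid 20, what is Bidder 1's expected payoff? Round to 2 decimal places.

-3.80

Take the expectation over Bidder 2's valuation, weighting each type's action by its prior probability.
E[bid 20] = 0.2·(-8) + 0.6·(-8) + 0.2·13 = (-1.6) + (-4.8) + 2.6 = -3.8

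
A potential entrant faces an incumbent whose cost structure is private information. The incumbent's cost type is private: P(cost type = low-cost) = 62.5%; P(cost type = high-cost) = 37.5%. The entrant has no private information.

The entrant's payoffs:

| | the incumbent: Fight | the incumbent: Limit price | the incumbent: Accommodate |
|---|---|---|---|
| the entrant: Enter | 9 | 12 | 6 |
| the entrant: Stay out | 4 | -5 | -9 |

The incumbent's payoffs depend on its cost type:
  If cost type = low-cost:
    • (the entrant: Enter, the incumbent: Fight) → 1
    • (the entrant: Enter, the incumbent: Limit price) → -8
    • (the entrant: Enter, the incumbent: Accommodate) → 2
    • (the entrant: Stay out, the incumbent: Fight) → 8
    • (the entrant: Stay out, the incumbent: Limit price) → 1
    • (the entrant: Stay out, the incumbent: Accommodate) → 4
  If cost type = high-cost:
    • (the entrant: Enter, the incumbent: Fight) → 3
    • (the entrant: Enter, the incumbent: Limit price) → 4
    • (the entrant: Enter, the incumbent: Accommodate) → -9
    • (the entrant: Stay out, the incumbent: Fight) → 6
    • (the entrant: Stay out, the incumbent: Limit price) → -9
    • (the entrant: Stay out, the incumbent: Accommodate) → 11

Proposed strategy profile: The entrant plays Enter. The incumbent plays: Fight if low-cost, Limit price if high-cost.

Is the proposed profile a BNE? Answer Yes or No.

No

The entrant plays Enter: E[Enter] = 0.625·(9) + 0.375·(12) = 10.125; E[Stay out] = 0.625. Best-responding. ✓
The incumbent (cost type low-cost), facing Enter: Fight gives 1, Limit price gives -8, Accommodate gives 2. Proposed Fight is not best — profitable deviation exists. ✗
The incumbent (cost type high-cost), facing Enter: Fight gives 3, Limit price gives 4, Accommodate gives -9. Proposed Limit price is best. ✓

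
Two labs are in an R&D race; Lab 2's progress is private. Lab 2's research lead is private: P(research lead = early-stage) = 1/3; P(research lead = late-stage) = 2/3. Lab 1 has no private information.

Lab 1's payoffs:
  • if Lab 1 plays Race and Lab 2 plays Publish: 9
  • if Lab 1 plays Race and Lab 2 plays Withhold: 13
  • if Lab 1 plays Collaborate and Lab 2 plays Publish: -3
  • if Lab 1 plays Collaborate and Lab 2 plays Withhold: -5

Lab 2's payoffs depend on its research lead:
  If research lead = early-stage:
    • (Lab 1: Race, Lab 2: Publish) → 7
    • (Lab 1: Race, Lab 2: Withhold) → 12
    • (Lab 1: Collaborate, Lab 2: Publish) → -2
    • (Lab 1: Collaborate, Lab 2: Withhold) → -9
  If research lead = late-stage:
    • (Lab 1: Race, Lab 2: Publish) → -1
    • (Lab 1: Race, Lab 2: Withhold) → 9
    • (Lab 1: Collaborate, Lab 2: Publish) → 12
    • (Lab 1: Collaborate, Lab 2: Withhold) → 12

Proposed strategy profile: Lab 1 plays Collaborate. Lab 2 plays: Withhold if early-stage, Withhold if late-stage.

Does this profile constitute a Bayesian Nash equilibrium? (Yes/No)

A profile is a BNE iff every type of every player is best-responding given beliefs about the other side.
Lab 1 plays Collaborate: E[Collaborate] = 1/3·(-5) + 2/3·(-5) = -5; E[Race] = 13. Not best-responding. ✗
Lab 2 (research lead early-stage), facing Collaborate: Publish gives -2, Withhold gives -9. Proposed Withhold is not best — profitable deviation exists. ✗
Lab 2 (research lead late-stage), facing Collaborate: Publish gives 12, Withhold gives 12. Proposed Withhold is best. ✓

No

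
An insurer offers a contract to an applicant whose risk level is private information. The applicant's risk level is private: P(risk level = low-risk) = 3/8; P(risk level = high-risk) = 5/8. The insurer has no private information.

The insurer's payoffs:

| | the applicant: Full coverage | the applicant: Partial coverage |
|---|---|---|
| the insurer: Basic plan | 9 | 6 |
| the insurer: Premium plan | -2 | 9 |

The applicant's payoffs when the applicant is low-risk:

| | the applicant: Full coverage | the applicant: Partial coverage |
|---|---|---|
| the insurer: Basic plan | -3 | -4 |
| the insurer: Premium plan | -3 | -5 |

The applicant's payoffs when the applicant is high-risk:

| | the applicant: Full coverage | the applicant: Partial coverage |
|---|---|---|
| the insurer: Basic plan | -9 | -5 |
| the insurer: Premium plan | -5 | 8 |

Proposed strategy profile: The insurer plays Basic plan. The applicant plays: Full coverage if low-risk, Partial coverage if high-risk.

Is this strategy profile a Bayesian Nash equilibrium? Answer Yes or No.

The insurer plays Basic plan: E[Basic plan] = 3/8·(9) + 5/8·(6) = 57/8; E[Premium plan] = 39/8. Best-responding. ✓
The applicant (risk level low-risk), facing Basic plan: Full coverage gives -3, Partial coverage gives -4. Proposed Full coverage is best. ✓
The applicant (risk level high-risk), facing Basic plan: Full coverage gives -9, Partial coverage gives -5. Proposed Partial coverage is best. ✓

Yes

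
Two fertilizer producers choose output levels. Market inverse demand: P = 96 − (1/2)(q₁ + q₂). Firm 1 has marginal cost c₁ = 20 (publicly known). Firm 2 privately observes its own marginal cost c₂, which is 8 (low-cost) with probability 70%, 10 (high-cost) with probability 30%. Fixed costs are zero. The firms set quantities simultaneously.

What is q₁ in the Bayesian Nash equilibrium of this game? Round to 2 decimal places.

Firm 2 with cost c maximizes (96 − (1/2)(q₁+q₂) − c)·q₂, giving q₂(c) = (96 − c − (1/2)q₁).
E[c₂] = 0.7·8 + 0.3·10 = 8.6
Firm 1's FOC against E[q₂] yields q₁ = (96 − 2·20 + E[c₂])/(3/2) = (96 − 40 + 8.6)/(3/2) = 43.0667.

43.07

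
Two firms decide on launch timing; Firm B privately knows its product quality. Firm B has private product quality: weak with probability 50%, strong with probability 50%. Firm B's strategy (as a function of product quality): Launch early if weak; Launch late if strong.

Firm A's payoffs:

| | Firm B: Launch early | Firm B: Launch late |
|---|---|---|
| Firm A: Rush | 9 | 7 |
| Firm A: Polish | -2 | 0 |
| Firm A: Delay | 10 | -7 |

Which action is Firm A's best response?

Rush

E[Rush] = 0.5·(9) + 0.5·(7) = 8
E[Polish] = 0.5·(-2) + 0.5·(0) = -1
E[Delay] = 0.5·(10) + 0.5·(-7) = 1.5
Best response: Rush (8 is the largest).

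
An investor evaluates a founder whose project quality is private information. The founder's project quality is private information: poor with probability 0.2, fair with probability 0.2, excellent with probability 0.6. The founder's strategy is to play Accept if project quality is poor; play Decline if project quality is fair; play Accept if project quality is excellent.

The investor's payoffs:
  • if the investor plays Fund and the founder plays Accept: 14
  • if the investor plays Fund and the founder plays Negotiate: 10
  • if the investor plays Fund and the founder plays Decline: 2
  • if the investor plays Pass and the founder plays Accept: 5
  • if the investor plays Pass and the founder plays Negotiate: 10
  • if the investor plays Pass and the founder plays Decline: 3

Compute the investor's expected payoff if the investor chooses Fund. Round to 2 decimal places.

11.60

E[Fund] = 0.2·14 + 0.2·2 + 0.6·14 = 2.8 + 0.4 + 8.4 = 11.6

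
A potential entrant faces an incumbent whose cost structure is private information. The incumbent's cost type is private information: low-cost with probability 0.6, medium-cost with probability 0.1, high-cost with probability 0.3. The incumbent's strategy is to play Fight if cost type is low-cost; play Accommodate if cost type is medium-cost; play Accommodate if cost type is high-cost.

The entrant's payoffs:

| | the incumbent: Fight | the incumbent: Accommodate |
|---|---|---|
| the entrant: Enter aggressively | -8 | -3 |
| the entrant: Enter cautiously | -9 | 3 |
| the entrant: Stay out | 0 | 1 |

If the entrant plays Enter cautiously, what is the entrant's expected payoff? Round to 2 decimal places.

E[Enter cautiously] = 0.6·(-9) + 0.1·3 + 0.3·3 = (-5.4) + 0.3 + 0.9 = -4.2

-4.20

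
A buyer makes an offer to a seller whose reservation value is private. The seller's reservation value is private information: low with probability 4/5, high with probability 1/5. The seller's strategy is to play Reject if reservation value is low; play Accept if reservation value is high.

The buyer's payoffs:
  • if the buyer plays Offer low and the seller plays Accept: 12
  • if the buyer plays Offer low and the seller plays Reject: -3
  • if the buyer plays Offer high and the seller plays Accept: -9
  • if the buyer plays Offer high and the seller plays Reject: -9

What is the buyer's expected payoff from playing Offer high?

E[Offer high] = 4/5·(-9) + 1/5·(-9) = (-36/5) + (-9/5) = -9

-9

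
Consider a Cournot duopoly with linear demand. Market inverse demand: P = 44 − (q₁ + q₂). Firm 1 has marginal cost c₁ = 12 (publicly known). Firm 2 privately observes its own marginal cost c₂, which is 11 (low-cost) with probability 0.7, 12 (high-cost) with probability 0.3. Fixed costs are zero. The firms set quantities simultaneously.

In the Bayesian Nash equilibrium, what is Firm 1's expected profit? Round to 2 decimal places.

Type-c best response for Firm 2: q₂(c) = (44 − c)/2 − q₁/2.
Firm 1 maximizes expected profit; its first-order condition is 44 − 2q₁ − E[q₂] − 12 = 0.
Substituting E[q₂] and solving: E[c₂] = 11.3, so q₁ = (44 − 2·12 + 11.3)/3 = 10.4333.
E[P] = 44 − (q₁ + E[q₂]) = 22.4333; Firm 1's expected profit = (E[P] − 12)·q₁ = (22.4333 − 12)·10.4333 = 108.854.

108.85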